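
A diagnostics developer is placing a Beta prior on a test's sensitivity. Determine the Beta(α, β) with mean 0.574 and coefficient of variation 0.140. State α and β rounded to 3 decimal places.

Var = (CV·μ)² = (0.140×0.574)² = 0.006458.
α+β = μ(1−μ)/Var − 1 = 0.244524/0.006458 − 1 = 36.8653.
Thus α = 0.574·36.8653 = 21.161 and β = 0.426·36.8653 = 15.705.

α = 21.161, β = 15.705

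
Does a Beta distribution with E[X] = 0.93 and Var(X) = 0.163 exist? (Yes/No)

A Beta with mean μ has variance μ(1−μ)/(α+β+1) < μ(1−μ).
Here μ(1−μ) = 0.93×0.07 = 0.0651, and 0.163 ≥ 0.0651.

No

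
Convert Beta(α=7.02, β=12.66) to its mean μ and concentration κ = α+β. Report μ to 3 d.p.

μ = 0.357, κ = 19.68

κ = α+β = 7.02+12.66 = 19.68; μ = α/κ = 7.02/19.68 = 0.357.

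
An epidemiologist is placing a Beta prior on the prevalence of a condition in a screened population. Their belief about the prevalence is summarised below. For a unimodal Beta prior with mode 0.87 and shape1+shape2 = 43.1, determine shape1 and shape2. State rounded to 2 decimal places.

shape1 = 36.76, shape2 = 6.34

Mode = (shape1−1)/(κ−2) with κ = shape1+shape2, so shape1−1 = 0.87·41.1 = 35.76.
shape1 = 36.76; shape2 = κ − shape1 = 6.34.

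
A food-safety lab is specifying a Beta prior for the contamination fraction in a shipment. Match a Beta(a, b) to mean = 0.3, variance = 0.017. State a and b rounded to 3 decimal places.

a = 3.406, b = 7.947

Let s = a+b. The Beta variance is μ(1−μ)/(s+1).
So s+1 = μ(1−μ)/σ² = (0.3×0.7)/0.017 = 0.21/0.017 = 12.3529, giving s = 11.3529.
Then a = μs = 0.3×11.3529 = 3.406 and b = (1−μ)s = 0.7×11.3529 = 7.947.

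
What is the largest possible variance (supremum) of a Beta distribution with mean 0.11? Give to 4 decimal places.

Var = μ(1−μ)/(α+β+1), which approaches μ(1−μ) as α+β → 0.
So the supremum is μ(1−μ) = 0.11×0.89 = 0.0979.

0.0979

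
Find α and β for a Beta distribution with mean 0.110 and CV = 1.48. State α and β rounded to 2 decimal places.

σ = CV·μ = 1.48×0.110 = 0.16280, so σ² = 0.026504.
s+1 = μ(1−μ)/σ² = 0.097900/0.026504 = 3.6938, so s = α+β = 2.6938.
α = μs = 0.30, β = (1−μ)s = 2.40.

α = 0.30, β = 2.40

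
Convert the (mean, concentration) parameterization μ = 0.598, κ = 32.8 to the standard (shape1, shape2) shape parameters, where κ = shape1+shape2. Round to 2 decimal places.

Split κ in proportion μ : (1−μ): shape1 = 0.598·32.8 = 19.61, shape2 = 32.8 − 19.61 = 13.19.

shape1 = 19.61, shape2 = 13.19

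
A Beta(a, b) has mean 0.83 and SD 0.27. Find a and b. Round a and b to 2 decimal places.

a = 0.78, b = 0.16

Variance = 0.27² = 0.0729. The moment-matching identity a+b = μ(1−μ)/Var − 1 gives
a+b = 0.1411/0.0729 − 1 = 0.9355, so a = μ·0.9355 = 0.78 and b = (1−μ)·0.9355 = 0.16.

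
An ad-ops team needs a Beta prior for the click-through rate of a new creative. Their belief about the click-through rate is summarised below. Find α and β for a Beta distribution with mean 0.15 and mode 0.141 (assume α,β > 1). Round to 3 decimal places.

With s = α+β: μ = α/s and mode = (α−1)/(s−2). Eliminating α = μs,
μs − 1 = m(s−2) ⇒ s(μ−m) = 1−2m ⇒ s = 0.718/0.009 = 79.7778.
So α = μs = 11.967, β = (1−μ)s = 67.811.

α = 11.967, β = 67.811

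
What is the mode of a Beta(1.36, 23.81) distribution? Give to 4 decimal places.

With α,β > 1, mode = (α−1)/(α+β−2) = 0.36/23.17 = 0.0155.

0.0155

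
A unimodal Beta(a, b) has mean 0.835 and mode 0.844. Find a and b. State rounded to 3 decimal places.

a = 63.831, b = 12.613

Let s = a+b. Mean gives a = μs = 0.835s; mode gives (a−1)/(s−2) = 0.844.
Substituting: 0.835s − 1 = 0.844(s−2) = 0.844s − 1.688, so -0.009s = -0.688 and s = 76.4444.
Then a = 0.835×76.4444 = 63.831 and b = s−a = 12.613.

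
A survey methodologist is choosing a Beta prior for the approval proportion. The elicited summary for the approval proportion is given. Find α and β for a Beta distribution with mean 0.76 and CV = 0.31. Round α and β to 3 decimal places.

α = 1.737, β = 0.549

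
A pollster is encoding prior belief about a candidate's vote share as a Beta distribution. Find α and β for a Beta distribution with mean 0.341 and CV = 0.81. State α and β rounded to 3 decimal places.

α = 0.663, β = 1.282

σ = CV·μ = 0.81×0.341 = 0.27621, so σ² = 0.076292.
s+1 = μ(1−μ)/σ² = 0.224719/0.076292 = 2.9455, so s = α+β = 1.9455.
α = μs = 0.663, β = (1−μ)s = 1.282.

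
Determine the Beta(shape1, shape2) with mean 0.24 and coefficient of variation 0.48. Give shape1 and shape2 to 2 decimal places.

shape1 = 3.06, shape2 = 9.69

σ = CV·μ = 0.48×0.24 = 0.11520, so σ² = 0.013271.
s+1 = μ(1−μ)/σ² = 0.1824/0.013271 = 13.7442, so s = shape1+shape2 = 12.7442.
shape1 = μs = 3.06, shape2 = (1−μ)s = 9.69.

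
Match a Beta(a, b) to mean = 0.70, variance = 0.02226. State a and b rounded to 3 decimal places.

a = 5.904, b = 2.530

Write ν = a+b; then a = μν and Var = μ(1−μ)/(ν+1).
ν = μ(1−μ)/Var − 1 = 0.2100/0.02226 − 1 = 8.4340.
a = 0.70·8.4340 = 5.904, b = 0.30·8.4340 = 2.530.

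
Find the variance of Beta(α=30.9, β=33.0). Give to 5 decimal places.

0.00385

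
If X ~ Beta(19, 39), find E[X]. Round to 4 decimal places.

E[X] = α/(α+β) = 19/58 = 0.3276.

0.3276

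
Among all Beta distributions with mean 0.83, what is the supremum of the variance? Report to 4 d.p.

0.1411

Var = μ(1−μ)/(α+β+1), which approaches μ(1−μ) as α+β → 0.
So the supremum is μ(1−μ) = 0.83×0.17 = 0.1411.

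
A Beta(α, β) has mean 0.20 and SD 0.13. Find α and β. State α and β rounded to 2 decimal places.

First σ² = 0.0169. Setting α = μn, β = (1−μ)n with n = α+β,
μ(1−μ)/(n+1) = 0.0169 ⇒ n+1 = 0.1600/0.0169 = 9.4675 ⇒ n = 8.4675.
Hence α = 0.20×8.4675 = 1.69, β = 0.80×8.4675 = 6.77.

α = 1.69, β = 6.77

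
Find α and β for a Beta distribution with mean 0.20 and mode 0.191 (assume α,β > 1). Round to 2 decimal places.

Let s = α+β. Mean gives α = μs = 0.20s; mode gives (α−1)/(s−2) = 0.191.
Substituting: 0.20s − 1 = 0.191(s−2) = 0.191s − 0.382, so 0.009s = 0.618 and s = 68.6667.
Then α = 0.20×68.6667 = 13.73 and β = s−α = 54.93.

α = 13.73, β = 54.93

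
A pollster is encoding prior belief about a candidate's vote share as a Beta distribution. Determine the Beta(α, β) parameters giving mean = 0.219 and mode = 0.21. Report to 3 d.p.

Let s = α+β. Mean gives α = μs = 0.219s; mode gives (α−1)/(s−2) = 0.21.
Substituting: 0.219s − 1 = 0.21(s−2) = 0.21s − 0.42, so 0.009s = 0.58 and s = 64.4444.
Then α = 0.219×64.4444 = 14.113 and β = s−α = 50.331.

α = 14.113, β = 50.331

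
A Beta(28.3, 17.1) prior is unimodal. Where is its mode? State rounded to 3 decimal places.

0.629

The density x^(α−1)(1−x)^(β−1) is maximised at (α−1)/(α+β−2) = 27.3/43.4 = 0.629.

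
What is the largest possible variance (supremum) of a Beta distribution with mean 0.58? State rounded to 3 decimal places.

Var = μ(1−μ)/(α+β+1), which approaches μ(1−μ) as α+β → 0.
So the supremum is μ(1−μ) = 0.58×0.42 = 0.244.

0.244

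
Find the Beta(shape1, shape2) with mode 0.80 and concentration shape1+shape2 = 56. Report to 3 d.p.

shape1 = 44.200, shape2 = 11.800

Since the density peak of Beta(shape1,shape2) is at (shape1−1)/(shape1+shape2−2),
shape1 = 1 + 0.80(56−2) = 44.200 and shape2 = 56 − 44.200 = 11.800.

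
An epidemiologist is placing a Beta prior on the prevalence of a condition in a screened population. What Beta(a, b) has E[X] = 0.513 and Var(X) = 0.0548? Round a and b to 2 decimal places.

By moment matching, a+b = μ(1−μ)/σ² − 1 = (0.513·0.487)/0.0548 − 1 = 4.5590 − 1 = 3.5590.
Since a/(a+b) = μ, a = 0.513·3.5590 = 1.83 and b = 0.487·3.5590 = 1.73.

a = 1.83, b = 1.73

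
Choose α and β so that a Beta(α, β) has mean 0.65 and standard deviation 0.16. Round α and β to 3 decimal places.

α = 5.126, β = 2.760

σ² = 0.16² = 0.0256.
With s = α+β, Var = μ(1−μ)/(s+1), so s+1 = (0.65×0.35)/0.0256 = 8.8867 and s = 7.8867.
α = μs = 5.126, β = (1−μ)s = 2.760.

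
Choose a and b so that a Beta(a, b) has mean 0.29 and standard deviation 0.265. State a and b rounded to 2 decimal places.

σ² = 0.265² = 0.070225.
With s = a+b, Var = μ(1−μ)/(s+1), so s+1 = (0.29×0.71)/0.070225 = 2.9320 and s = 1.9320.
a = μs = 0.56, b = (1−μ)s = 1.37.

a = 0.56, b = 1.37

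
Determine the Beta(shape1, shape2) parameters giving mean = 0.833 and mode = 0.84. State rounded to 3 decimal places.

Let s = shape1+shape2. Mean gives shape1 = μs = 0.833s; mode gives (shape1−1)/(s−2) = 0.84.
Substituting: 0.833s − 1 = 0.84(s−2) = 0.84s − 1.68, so -0.007s = -0.68 and s = 97.1429.
Then shape1 = 0.833×97.1429 = 80.920 and shape2 = s−shape1 = 16.223.

shape1 = 80.920, shape2 = 16.223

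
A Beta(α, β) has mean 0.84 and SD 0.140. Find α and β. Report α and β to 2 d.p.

σ² = 0.140² = 0.019600.
With s = α+β, Var = μ(1−μ)/(s+1), so s+1 = (0.84×0.16)/0.019600 = 6.8571 and s = 5.8571.
α = μs = 4.92, β = (1−μ)s = 0.94.

α = 4.92, β = 0.94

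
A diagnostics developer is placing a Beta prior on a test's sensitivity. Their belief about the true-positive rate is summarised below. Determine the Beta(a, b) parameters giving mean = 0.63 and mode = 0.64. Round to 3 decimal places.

a = 17.640, b = 10.360

With s = a+b: μ = a/s and mode = (a−1)/(s−2). Eliminating a = μs,
μs − 1 = m(s−2) ⇒ s(μ−m) = 1−2m ⇒ s = -0.28/-0.01 = 28.0000.
So a = μs = 17.640, b = (1−μ)s = 10.360.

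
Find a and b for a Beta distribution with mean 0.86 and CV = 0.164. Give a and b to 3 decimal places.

a = 4.345, b = 0.707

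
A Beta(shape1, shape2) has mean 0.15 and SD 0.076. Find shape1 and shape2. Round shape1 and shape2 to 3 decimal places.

First σ² = 0.005776. Setting shape1 = μn, shape2 = (1−μ)n with n = shape1+shape2,
μ(1−μ)/(n+1) = 0.005776 ⇒ n+1 = 0.1275/0.005776 = 22.0741 ⇒ n = 21.0741.
Hence shape1 = 0.15×21.0741 = 3.161, shape2 = 0.85×21.0741 = 17.913.

shape1 = 3.161, shape2 = 17.913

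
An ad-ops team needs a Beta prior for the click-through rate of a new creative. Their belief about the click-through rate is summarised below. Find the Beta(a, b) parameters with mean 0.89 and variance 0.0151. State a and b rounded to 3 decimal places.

Let s = a+b. The Beta variance is μ(1−μ)/(s+1).
So s+1 = μ(1−μ)/σ² = (0.89×0.11)/0.0151 = 0.0979/0.0151 = 6.4834, giving s = 5.4834.
Then a = μs = 0.89×5.4834 = 4.880 and b = (1−μ)s = 0.11×5.4834 = 0.603.

a = 4.880, b = 0.603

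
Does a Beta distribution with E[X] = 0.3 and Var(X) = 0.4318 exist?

No

A Beta with mean μ has variance μ(1−μ)/(α+β+1) < μ(1−μ).
Here μ(1−μ) = 0.3×0.7 = 0.21, and 0.4318 ≥ 0.21.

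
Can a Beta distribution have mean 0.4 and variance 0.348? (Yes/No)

A Beta with mean μ has variance μ(1−μ)/(α+β+1) < μ(1−μ).
Here μ(1−μ) = 0.4×0.6 = 0.24, and 0.348 ≥ 0.24.

No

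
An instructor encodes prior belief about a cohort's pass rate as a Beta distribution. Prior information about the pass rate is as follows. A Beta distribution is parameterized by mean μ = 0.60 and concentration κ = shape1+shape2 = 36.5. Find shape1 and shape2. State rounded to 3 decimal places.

Split κ in proportion μ : (1−μ): shape1 = 0.60·36.5 = 21.900, shape2 = 36.5 − 21.900 = 14.600.

shape1 = 21.900, shape2 = 14.600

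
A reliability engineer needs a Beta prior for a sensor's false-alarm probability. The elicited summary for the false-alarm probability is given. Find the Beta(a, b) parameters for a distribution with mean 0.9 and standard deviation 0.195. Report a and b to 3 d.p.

a = 1.230, b = 0.137

σ² = 0.195² = 0.038025.
With s = a+b, Var = μ(1−μ)/(s+1), so s+1 = (0.9×0.1)/0.038025 = 2.3669 and s = 1.3669.
a = μs = 1.230, b = (1−μ)s = 0.137.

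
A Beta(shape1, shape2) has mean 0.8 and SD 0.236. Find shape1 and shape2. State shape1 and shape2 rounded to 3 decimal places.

Variance = 0.236² = 0.055696. The moment-matching identity shape1+shape2 = μ(1−μ)/Var − 1 gives
shape1+shape2 = 0.16/0.055696 − 1 = 1.8727, so shape1 = μ·1.8727 = 1.498 and shape2 = (1−μ)·1.8727 = 0.375.

shape1 = 1.498, shape2 = 0.375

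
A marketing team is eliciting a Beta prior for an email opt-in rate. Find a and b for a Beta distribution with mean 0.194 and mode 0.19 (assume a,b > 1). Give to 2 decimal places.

With s = a+b: μ = a/s and mode = (a−1)/(s−2). Eliminating a = μs,
μs − 1 = m(s−2) ⇒ s(μ−m) = 1−2m ⇒ s = 0.62/0.004 = 155.0000.
So a = μs = 30.07, b = (1−μ)s = 124.93.

a = 30.07, b = 124.93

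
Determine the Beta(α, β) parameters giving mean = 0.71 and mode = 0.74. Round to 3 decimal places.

Let s = α+β. Mean gives α = μs = 0.71s; mode gives (α−1)/(s−2) = 0.74.
Substituting: 0.71s − 1 = 0.74(s−2) = 0.74s − 1.48, so -0.03s = -0.48 and s = 16.0000.
Then α = 0.71×16.0000 = 11.360 and β = s−α = 4.640.

α = 11.360, β = 4.640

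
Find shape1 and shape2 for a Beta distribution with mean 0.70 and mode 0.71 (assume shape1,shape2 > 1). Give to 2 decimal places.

With s = shape1+shape2: μ = shape1/s and mode = (shape1−1)/(s−2). Eliminating shape1 = μs,
μs − 1 = m(s−2) ⇒ s(μ−m) = 1−2m ⇒ s = -0.42/-0.01 = 42.0000.
So shape1 = μs = 29.40, shape2 = (1−μ)s = 12.60.

shape1 = 29.40, shape2 = 12.60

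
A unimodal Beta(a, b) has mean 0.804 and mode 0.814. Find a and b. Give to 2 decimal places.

a = 50.49, b = 12.31

With s = a+b: μ = a/s and mode = (a−1)/(s−2). Eliminating a = μs,
μs − 1 = m(s−2) ⇒ s(μ−m) = 1−2m ⇒ s = -0.628/-0.010 = 62.8000.
So a = μs = 50.49, b = (1−μ)s = 12.31.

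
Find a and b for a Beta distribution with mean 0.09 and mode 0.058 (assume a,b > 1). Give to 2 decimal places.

With s = a+b: μ = a/s and mode = (a−1)/(s−2). Eliminating a = μs,
μs − 1 = m(s−2) ⇒ s(μ−m) = 1−2m ⇒ s = 0.884/0.032 = 27.6250.
So a = μs = 2.49, b = (1−μ)s = 25.14.

a = 2.49, b = 25.14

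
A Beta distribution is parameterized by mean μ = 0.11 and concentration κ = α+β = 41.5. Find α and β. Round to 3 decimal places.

Split κ in proportion μ : (1−μ): α = 0.11·41.5 = 4.565, β = 41.5 − 4.565 = 36.935.

α = 4.565, β = 36.935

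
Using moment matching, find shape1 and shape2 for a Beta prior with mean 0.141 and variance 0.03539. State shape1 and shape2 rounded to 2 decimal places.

shape1 = 0.34, shape2 = 2.08

By moment matching, shape1+shape2 = μ(1−μ)/σ² − 1 = (0.141·0.859)/0.03539 − 1 = 3.4224 − 1 = 2.4224.
Since shape1/(shape1+shape2) = μ, shape1 = 0.141·2.4224 = 0.34 and shape2 = 0.859·2.4224 = 2.08.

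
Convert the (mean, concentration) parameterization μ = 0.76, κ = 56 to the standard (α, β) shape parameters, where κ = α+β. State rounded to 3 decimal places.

Split κ in proportion μ : (1−μ): α = 0.76·56 = 42.560, β = 56 − 42.560 = 13.440.

α = 42.560, β = 13.440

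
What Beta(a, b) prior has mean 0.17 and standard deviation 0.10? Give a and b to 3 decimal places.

a = 2.229, b = 10.881

Variance = 0.10² = 0.0100. The moment-matching identity a+b = μ(1−μ)/Var − 1 gives
a+b = 0.1411/0.0100 − 1 = 13.1100, so a = μ·13.1100 = 2.229 and b = (1−μ)·13.1100 = 10.881.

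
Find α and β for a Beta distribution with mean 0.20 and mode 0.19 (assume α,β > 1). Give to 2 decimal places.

α = 12.40, β = 49.60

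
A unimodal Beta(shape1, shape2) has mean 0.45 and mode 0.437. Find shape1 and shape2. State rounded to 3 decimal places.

Let s = shape1+shape2. Mean gives shape1 = μs = 0.45s; mode gives (shape1−1)/(s−2) = 0.437.
Substituting: 0.45s − 1 = 0.437(s−2) = 0.437s − 0.874, so 0.013s = 0.126 and s = 9.6923.
Then shape1 = 0.45×9.6923 = 4.362 and shape2 = s−shape1 = 5.331.

shape1 = 4.362, shape2 = 5.331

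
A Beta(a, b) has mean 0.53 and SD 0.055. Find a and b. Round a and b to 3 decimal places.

a = 43.114, b = 38.233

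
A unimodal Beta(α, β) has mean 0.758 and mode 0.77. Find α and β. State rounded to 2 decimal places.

α = 34.11, β = 10.89

Let s = α+β. Mean gives α = μs = 0.758s; mode gives (α−1)/(s−2) = 0.77.
Substituting: 0.758s − 1 = 0.77(s−2) = 0.77s − 1.54, so -0.012s = -0.54 and s = 45.0000.
Then α = 0.758×45.0000 = 34.11 and β = s−α = 10.89.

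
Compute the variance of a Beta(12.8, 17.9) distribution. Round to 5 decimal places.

0.00767

α+β = 30.7 and αβ = 229.12, so Var = αβ/[(α+β)²(α+β+1)] = 229.12/29876.933 = 0.00767.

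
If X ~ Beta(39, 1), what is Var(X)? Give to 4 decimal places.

α+β = 40 and αβ = 39, so Var = αβ/[(α+β)²(α+β+1)] = 39/65600 = 0.0006.

0.0006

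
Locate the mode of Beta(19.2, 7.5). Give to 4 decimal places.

0.7368

With α,β > 1, mode = (α−1)/(α+β−2) = 18.2/24.7 = 0.7368.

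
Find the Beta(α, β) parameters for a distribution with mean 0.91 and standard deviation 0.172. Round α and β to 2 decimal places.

α = 1.61, β = 0.16

σ² = 0.172² = 0.029584.
With s = α+β, Var = μ(1−μ)/(s+1), so s+1 = (0.91×0.09)/0.029584 = 2.7684 and s = 1.7684.
α = μs = 1.61, β = (1−μ)s = 0.16.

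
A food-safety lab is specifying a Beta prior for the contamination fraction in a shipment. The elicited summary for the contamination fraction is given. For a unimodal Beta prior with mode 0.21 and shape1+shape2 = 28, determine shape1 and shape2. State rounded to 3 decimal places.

shape1 = 6.460, shape2 = 21.540

Since the density peak of Beta(shape1,shape2) is at (shape1−1)/(shape1+shape2−2),
shape1 = 1 + 0.21(28−2) = 6.460 and shape2 = 28 − 6.460 = 21.540.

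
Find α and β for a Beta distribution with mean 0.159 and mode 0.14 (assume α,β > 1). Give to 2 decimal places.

Let s = α+β. Mean gives α = μs = 0.159s; mode gives (α−1)/(s−2) = 0.14.
Substituting: 0.159s − 1 = 0.14(s−2) = 0.14s − 0.28, so 0.019s = 0.72 and s = 37.8947.
Then α = 0.159×37.8947 = 6.03 and β = s−α = 31.87.

α = 6.03, β = 31.87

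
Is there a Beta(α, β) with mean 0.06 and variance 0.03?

A Beta with mean μ has variance μ(1−μ)/(α+β+1) < μ(1−μ).
Here μ(1−μ) = 0.06×0.94 = 0.0564, and 0.03 < 0.0564.

Yes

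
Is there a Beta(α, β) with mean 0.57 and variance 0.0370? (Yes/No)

For any Beta, Var(X) < E[X]·(1−E[X]).
Here μ(1−μ) = 0.57×0.43 = 0.2451, and 0.0370 < 0.2451.

Yes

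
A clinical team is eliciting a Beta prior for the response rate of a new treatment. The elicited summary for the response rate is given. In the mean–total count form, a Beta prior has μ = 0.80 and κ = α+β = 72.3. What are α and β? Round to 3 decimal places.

α = 57.840, β = 14.460

Split κ in proportion μ : (1−μ): α = 0.80·72.3 = 57.840, β = 72.3 − 57.840 = 14.460.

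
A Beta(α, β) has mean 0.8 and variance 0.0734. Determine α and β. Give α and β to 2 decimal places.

α = 0.94, β = 0.24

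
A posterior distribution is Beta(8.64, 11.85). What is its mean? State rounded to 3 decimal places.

0.422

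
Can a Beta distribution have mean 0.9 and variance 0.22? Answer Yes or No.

No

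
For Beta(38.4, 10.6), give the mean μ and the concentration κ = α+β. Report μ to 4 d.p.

μ = 0.7837, κ = 49.0

κ = α+β = 38.4+10.6 = 49.0; μ = α/κ = 38.4/49.0 = 0.7837.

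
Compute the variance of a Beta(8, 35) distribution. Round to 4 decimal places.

Var = αβ/[(α+β)²(α+β+1)] = (8×35)/(43²×44) = 280/81356 = 0.0034.

0.0034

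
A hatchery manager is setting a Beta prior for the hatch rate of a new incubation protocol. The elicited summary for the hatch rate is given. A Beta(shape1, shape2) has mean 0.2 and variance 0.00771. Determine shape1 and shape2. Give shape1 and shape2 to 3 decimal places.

shape1 = 3.950, shape2 = 15.802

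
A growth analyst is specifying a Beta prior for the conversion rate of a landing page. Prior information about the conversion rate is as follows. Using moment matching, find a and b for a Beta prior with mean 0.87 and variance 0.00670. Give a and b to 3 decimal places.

a = 13.816, b = 2.064

By moment matching, a+b = μ(1−μ)/σ² − 1 = (0.87·0.13)/0.00670 − 1 = 16.8806 − 1 = 15.8806.
Since a/(a+b) = μ, a = 0.87·15.8806 = 13.816 and b = 0.13·15.8806 = 2.064.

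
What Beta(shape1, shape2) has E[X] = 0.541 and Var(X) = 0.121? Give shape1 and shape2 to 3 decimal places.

By moment matching, shape1+shape2 = μ(1−μ)/σ² − 1 = (0.541·0.459)/0.121 − 1 = 2.0522 − 1 = 1.0522.
Since shape1/(shape1+shape2) = μ, shape1 = 0.541·1.0522 = 0.569 and shape2 = 0.459·1.0522 = 0.483.

shape1 = 0.569, shape2 = 0.483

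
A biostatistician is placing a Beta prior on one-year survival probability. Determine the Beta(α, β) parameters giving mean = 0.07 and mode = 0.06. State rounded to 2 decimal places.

α = 6.16, β = 81.84

Let s = α+β. Mean gives α = μs = 0.07s; mode gives (α−1)/(s−2) = 0.06.
Substituting: 0.07s − 1 = 0.06(s−2) = 0.06s − 0.12, so 0.01s = 0.88 and s = 88.0000.
Then α = 0.07×88.0000 = 6.16 and β = s−α = 81.84.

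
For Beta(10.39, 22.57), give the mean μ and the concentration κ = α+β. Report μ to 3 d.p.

κ = α+β = 10.39+22.57 = 32.96; μ = α/κ = 10.39/32.96 = 0.315.

μ = 0.315, κ = 32.96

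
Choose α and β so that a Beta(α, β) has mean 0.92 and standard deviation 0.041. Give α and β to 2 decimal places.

α = 39.36, β = 3.42

Variance = 0.041² = 0.001681. The moment-matching identity α+β = μ(1−μ)/Var − 1 gives
α+β = 0.0736/0.001681 − 1 = 42.7835, so α = μ·42.7835 = 39.36 and β = (1−μ)·42.7835 = 3.42.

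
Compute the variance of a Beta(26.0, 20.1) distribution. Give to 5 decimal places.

0.00522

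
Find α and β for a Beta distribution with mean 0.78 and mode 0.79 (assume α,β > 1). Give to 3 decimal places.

α = 45.240, β = 12.760

With s = α+β: μ = α/s and mode = (α−1)/(s−2). Eliminating α = μs,
μs − 1 = m(s−2) ⇒ s(μ−m) = 1−2m ⇒ s = -0.58/-0.01 = 58.0000.
So α = μs = 45.240, β = (1−μ)s = 12.760.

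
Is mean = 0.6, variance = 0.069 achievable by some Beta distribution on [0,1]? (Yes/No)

A Beta with mean μ has variance μ(1−μ)/(α+β+1) < μ(1−μ).
Here μ(1−μ) = 0.6×0.4 = 0.24, and 0.069 < 0.24.

Yes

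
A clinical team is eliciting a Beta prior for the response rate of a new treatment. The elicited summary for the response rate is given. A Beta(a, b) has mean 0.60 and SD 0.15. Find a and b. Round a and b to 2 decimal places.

a = 5.80, b = 3.87

Variance = 0.15² = 0.0225. The moment-matching identity a+b = μ(1−μ)/Var − 1 gives
a+b = 0.2400/0.0225 − 1 = 9.6667, so a = μ·9.6667 = 5.80 and b = (1−μ)·9.6667 = 3.87.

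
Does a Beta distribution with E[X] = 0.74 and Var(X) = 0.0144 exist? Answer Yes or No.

Yes

A Beta with mean μ has variance μ(1−μ)/(α+β+1) < μ(1−μ).
Here μ(1−μ) = 0.74×0.26 = 0.1924, and 0.0144 < 0.1924.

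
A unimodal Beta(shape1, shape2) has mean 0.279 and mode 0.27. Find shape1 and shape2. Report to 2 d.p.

Let s = shape1+shape2. Mean gives shape1 = μs = 0.279s; mode gives (shape1−1)/(s−2) = 0.27.
Substituting: 0.279s − 1 = 0.27(s−2) = 0.27s − 0.54, so 0.009s = 0.46 and s = 51.1111.
Then shape1 = 0.279×51.1111 = 14.26 and shape2 = s−shape1 = 36.85.

shape1 = 14.26, shape2 = 36.85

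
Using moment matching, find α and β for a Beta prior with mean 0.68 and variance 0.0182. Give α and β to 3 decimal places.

α = 7.450, β = 3.506

Write ν = α+β; then α = μν and Var = μ(1−μ)/(ν+1).
ν = μ(1−μ)/Var − 1 = 0.2176/0.0182 − 1 = 10.9560.
α = 0.68·10.9560 = 7.450, β = 0.32·10.9560 = 3.506.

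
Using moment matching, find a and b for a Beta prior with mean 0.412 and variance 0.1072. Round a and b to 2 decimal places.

By moment matching, a+b = μ(1−μ)/σ² − 1 = (0.412·0.588)/0.1072 − 1 = 2.2599 − 1 = 1.2599.
Since a/(a+b) = μ, a = 0.412·1.2599 = 0.52 and b = 0.588·1.2599 = 0.74.

a = 0.52, b = 0.74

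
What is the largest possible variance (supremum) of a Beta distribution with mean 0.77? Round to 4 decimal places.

0.1771

Var = μ(1−μ)/(α+β+1), which approaches μ(1−μ) as α+β → 0.
So the supremum is μ(1−μ) = 0.77×0.23 = 0.1771.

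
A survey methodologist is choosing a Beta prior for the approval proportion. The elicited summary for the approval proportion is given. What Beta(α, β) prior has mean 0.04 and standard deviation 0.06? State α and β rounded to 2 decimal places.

α = 0.39, β = 9.28

First σ² = 0.0036. Setting α = μn, β = (1−μ)n with n = α+β,
μ(1−μ)/(n+1) = 0.0036 ⇒ n+1 = 0.0384/0.0036 = 10.6667 ⇒ n = 9.6667.
Hence α = 0.04×9.6667 = 0.39, β = 0.96×9.6667 = 9.28.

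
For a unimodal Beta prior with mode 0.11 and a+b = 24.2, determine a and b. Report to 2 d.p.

Since the density peak of Beta(a,b) is at (a−1)/(a+b−2),
a = 1 + 0.11(24.2−2) = 3.44 and b = 24.2 − 3.44 = 20.76.

a = 3.44, b = 20.76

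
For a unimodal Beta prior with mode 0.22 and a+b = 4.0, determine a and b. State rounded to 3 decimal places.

a = 1.440, b = 2.560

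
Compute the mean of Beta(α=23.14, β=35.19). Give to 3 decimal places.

E[X] = α/(α+β) = 23.14/58.33 = 0.397.

0.397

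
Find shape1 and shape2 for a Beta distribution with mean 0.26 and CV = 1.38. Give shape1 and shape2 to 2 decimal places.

σ = CV·μ = 1.38×0.26 = 0.35880, so σ² = 0.128737.
s+1 = μ(1−μ)/σ² = 0.1924/0.128737 = 1.4945, so s = shape1+shape2 = 0.4945.
shape1 = μs = 0.13, shape2 = (1−μ)s = 0.37.

shape1 = 0.13, shape2 = 0.37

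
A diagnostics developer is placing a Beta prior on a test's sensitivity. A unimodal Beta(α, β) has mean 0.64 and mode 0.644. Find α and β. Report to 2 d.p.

α = 46.08, β = 25.92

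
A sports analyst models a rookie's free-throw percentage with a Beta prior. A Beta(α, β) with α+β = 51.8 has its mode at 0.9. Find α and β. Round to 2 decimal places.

α = 45.82, β = 5.98

For α,β>1 the mode is (α−1)/(α+β−2), so α = mode·(κ−2)+1 = 0.9×49.8+1 = 45.82.
And β = (1−mode)·(κ−2)+1 = 0.1×49.8+1 = 5.98.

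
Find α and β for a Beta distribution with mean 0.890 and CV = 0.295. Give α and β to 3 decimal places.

Var = (CV·μ)² = (0.295×0.890)² = 0.068933.
α+β = μ(1−μ)/Var − 1 = 0.097900/0.068933 − 1 = 0.4202.
Thus α = 0.890·0.4202 = 0.374 and β = 0.110·0.4202 = 0.046.

α = 0.374, β = 0.046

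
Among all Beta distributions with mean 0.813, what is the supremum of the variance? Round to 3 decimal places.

0.152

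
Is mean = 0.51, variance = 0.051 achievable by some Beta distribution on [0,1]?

The Beta variance bound is σ² < μ(1−μ).
Here μ(1−μ) = 0.51×0.49 = 0.2499, and 0.051 < 0.2499.

Yes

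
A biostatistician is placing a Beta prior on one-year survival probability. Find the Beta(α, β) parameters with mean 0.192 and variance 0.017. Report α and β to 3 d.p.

α = 1.560, β = 6.566

Let s = α+β. The Beta variance is μ(1−μ)/(s+1).
So s+1 = μ(1−μ)/σ² = (0.192×0.808)/0.017 = 0.155136/0.017 = 9.1256, giving s = 8.1256.
Then α = μs = 0.192×8.1256 = 1.560 and β = (1−μ)s = 0.808×8.1256 = 6.566.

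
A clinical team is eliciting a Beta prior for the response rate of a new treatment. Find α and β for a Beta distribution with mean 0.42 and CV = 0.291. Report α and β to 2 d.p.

Var = (CV·μ)² = (0.291×0.42)² = 0.014938.
α+β = μ(1−μ)/Var − 1 = 0.2436/0.014938 − 1 = 15.3077.
Thus α = 0.42·15.3077 = 6.43 and β = 0.58·15.3077 = 8.88.

α = 6.43, β = 8.88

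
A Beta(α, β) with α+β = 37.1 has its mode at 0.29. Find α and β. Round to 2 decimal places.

α = 11.18, β = 25.92

Since the density peak of Beta(α,β) is at (α−1)/(α+β−2),
α = 1 + 0.29(37.1−2) = 11.18 and β = 37.1 − 11.18 = 25.92.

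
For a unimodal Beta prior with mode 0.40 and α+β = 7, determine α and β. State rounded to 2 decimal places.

For α,β>1 the mode is (α−1)/(α+β−2), so α = mode·(κ−2)+1 = 0.40×5+1 = 3.00.
And β = (1−mode)·(κ−2)+1 = 0.60×5+1 = 4.00.

α = 3.00, β = 4.00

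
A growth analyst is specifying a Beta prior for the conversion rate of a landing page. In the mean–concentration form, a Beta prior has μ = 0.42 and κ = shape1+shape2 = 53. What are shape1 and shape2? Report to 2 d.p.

shape1 = 22.26, shape2 = 30.74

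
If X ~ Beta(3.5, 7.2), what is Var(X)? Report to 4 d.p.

α+β = 10.7 and αβ = 25.20, so Var = αβ/[(α+β)²(α+β+1)] = 25.20/1339.533 = 0.0188.

0.0188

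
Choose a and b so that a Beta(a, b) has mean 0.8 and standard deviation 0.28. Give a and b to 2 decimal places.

a = 0.83, b = 0.21

First σ² = 0.0784. Setting a = μn, b = (1−μ)n with n = a+b,
μ(1−μ)/(n+1) = 0.0784 ⇒ n+1 = 0.16/0.0784 = 2.0408 ⇒ n = 1.0408.
Hence a = 0.8×1.0408 = 0.83, b = 0.2×1.0408 = 0.21.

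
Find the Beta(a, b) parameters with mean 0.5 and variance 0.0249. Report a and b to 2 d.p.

Write ν = a+b; then a = μν and Var = μ(1−μ)/(ν+1).
ν = μ(1−μ)/Var − 1 = 0.25/0.0249 − 1 = 9.0402.
a = 0.5·9.0402 = 4.52, b = 0.5·9.0402 = 4.52.

a = 4.52, b = 4.52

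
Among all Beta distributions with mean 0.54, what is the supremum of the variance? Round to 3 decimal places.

0.248

For fixed mean μ the Beta variance is μ(1−μ)/(α+β+1), increasing as α+β decreases.
Its least upper bound (not attained) is μ(1−μ) = 0.54·0.46 = 0.248.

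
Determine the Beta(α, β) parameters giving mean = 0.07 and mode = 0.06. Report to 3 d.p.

α = 6.160, β = 81.840

With s = α+β: μ = α/s and mode = (α−1)/(s−2). Eliminating α = μs,
μs − 1 = m(s−2) ⇒ s(μ−m) = 1−2m ⇒ s = 0.88/0.01 = 88.0000.
So α = μs = 6.160, β = (1−μ)s = 81.840.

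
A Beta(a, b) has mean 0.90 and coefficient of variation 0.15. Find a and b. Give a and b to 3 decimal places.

a = 3.544, b = 0.394

Var = (CV·μ)² = (0.15×0.90)² = 0.018225.
a+b = μ(1−μ)/Var − 1 = 0.0900/0.018225 − 1 = 3.9383.
Thus a = 0.90·3.9383 = 3.544 and b = 0.10·3.9383 = 0.394.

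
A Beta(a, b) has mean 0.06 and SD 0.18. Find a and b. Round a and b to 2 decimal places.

First σ² = 0.0324. Setting a = μn, b = (1−μ)n with n = a+b,
μ(1−μ)/(n+1) = 0.0324 ⇒ n+1 = 0.0564/0.0324 = 1.7407 ⇒ n = 0.7407.
Hence a = 0.06×0.7407 = 0.04, b = 0.94×0.7407 = 0.70.

a = 0.04, b = 0.70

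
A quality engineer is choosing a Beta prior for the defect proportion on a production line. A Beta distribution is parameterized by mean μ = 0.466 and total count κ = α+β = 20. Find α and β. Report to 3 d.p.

α = μκ = 0.466×20 = 9.320 and β = (1−μ)κ = 0.534×20 = 10.680.

α = 9.320, β = 10.680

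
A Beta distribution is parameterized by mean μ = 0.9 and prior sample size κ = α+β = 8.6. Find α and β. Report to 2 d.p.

α = 7.74, β = 0.86

Split κ in proportion μ : (1−μ): α = 0.9·8.6 = 7.74, β = 8.6 − 7.74 = 0.86.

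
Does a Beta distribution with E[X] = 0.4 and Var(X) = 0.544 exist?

The Beta variance bound is σ² < μ(1−μ).
Here μ(1−μ) = 0.4×0.6 = 0.24, and 0.544 ≥ 0.24.

No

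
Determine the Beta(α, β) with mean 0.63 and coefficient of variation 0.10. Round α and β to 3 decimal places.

α = 36.370, β = 21.360

σ = CV·μ = 0.10×0.63 = 0.06300, so σ² = 0.003969.
s+1 = μ(1−μ)/σ² = 0.2331/0.003969 = 58.7302, so s = α+β = 57.7302.
α = μs = 36.370, β = (1−μ)s = 21.360.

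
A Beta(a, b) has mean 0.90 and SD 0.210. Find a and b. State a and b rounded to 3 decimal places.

a = 0.937, b = 0.104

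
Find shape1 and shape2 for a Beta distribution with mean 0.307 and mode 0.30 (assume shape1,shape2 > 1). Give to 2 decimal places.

shape1 = 17.54, shape2 = 39.60

Let s = shape1+shape2. Mean gives shape1 = μs = 0.307s; mode gives (shape1−1)/(s−2) = 0.30.
Substituting: 0.307s − 1 = 0.30(s−2) = 0.30s − 0.60, so 0.007s = 0.40 and s = 57.1429.
Then shape1 = 0.307×57.1429 = 17.54 and shape2 = s−shape1 = 39.60.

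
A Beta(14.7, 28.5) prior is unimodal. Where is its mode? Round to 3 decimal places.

With α,β > 1, mode = (α−1)/(α+β−2) = 13.7/41.2 = 0.333.

0.333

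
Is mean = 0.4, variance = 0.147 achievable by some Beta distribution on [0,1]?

A Beta with mean μ has variance μ(1−μ)/(α+β+1) < μ(1−μ).
Here μ(1−μ) = 0.4×0.6 = 0.24, and 0.147 < 0.24.

Yes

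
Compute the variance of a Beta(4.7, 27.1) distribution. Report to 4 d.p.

0.0038

μ = 4.7/31.8 = 0.147799; Var = μ(1−μ)/(α+β+1) = 0.1259543/32.8 = 0.0038.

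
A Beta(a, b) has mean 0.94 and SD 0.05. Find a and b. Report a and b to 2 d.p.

a = 20.27, b = 1.29

First σ² = 0.0025. Setting a = μn, b = (1−μ)n with n = a+b,
μ(1−μ)/(n+1) = 0.0025 ⇒ n+1 = 0.0564/0.0025 = 22.5600 ⇒ n = 21.5600.
Hence a = 0.94×21.5600 = 20.27, b = 0.06×21.5600 = 1.29.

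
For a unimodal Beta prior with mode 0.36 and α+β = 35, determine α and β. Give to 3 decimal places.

α = 12.880, β = 22.120

Mode = (α−1)/(κ−2) with κ = α+β, so α−1 = 0.36·33 = 11.880.
α = 12.880; β = κ − α = 22.120.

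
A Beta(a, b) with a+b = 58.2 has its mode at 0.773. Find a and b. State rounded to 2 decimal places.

a = 44.44, b = 13.76

For a,b>1 the mode is (a−1)/(a+b−2), so a = mode·(κ−2)+1 = 0.773×56.2+1 = 44.44.
And b = (1−mode)·(κ−2)+1 = 0.227×56.2+1 = 13.76.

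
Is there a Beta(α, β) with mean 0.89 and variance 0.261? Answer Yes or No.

No

The Beta variance bound is σ² < μ(1−μ).
Here μ(1−μ) = 0.89×0.11 = 0.0979, and 0.261 ≥ 0.0979.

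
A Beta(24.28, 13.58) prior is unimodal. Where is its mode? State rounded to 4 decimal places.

The density x^(α−1)(1−x)^(β−1) is maximised at (α−1)/(α+β−2) = 23.28/35.86 = 0.6492.

0.6492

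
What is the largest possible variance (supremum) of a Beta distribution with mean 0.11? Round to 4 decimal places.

0.0979

For fixed mean μ the Beta variance is μ(1−μ)/(α+β+1), increasing as α+β decreases.
Its least upper bound (not attained) is μ(1−μ) = 0.11·0.89 = 0.0979.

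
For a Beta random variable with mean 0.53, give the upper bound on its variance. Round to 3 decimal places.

0.249

Var = μ(1−μ)/(α+β+1), which approaches μ(1−μ) as α+β → 0.
So the supremum is μ(1−μ) = 0.53×0.47 = 0.249.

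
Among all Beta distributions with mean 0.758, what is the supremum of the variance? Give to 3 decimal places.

0.183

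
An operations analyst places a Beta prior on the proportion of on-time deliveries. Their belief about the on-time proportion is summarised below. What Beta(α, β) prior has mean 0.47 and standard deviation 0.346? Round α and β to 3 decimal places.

Variance = 0.346² = 0.119716. The moment-matching identity α+β = μ(1−μ)/Var − 1 gives
α+β = 0.2491/0.119716 − 1 = 1.0808, so α = μ·1.0808 = 0.508 and β = (1−μ)·1.0808 = 0.573.

α = 0.508, β = 0.573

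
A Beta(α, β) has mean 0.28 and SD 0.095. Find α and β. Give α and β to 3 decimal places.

σ² = 0.095² = 0.009025.
With s = α+β, Var = μ(1−μ)/(s+1), so s+1 = (0.28×0.72)/0.009025 = 22.3380 and s = 21.3380.
α = μs = 5.975, β = (1−μ)s = 15.363.

α = 5.975, β = 15.363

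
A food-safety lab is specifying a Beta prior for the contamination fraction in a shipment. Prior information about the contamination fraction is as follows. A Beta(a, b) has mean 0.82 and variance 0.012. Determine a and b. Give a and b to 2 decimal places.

Let s = a+b. The Beta variance is μ(1−μ)/(s+1).
So s+1 = μ(1−μ)/σ² = (0.82×0.18)/0.012 = 0.1476/0.012 = 12.3000, giving s = 11.3000.
Then a = μs = 0.82×11.3000 = 9.27 and b = (1−μ)s = 0.18×11.3000 = 2.03.

a = 9.27, b = 2.03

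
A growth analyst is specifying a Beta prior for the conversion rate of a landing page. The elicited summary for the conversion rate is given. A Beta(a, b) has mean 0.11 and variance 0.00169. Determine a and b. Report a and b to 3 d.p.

Write ν = a+b; then a = μν and Var = μ(1−μ)/(ν+1).
ν = μ(1−μ)/Var − 1 = 0.0979/0.00169 − 1 = 56.9290.
a = 0.11·56.9290 = 6.262, b = 0.89·56.9290 = 50.667.

a = 6.262, b = 50.667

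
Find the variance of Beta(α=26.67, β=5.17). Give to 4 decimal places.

α+β = 31.84 and αβ = 137.8839, so Var = αβ/[(α+β)²(α+β+1)] = 137.8839/33292.719104 = 0.0041.

0.0041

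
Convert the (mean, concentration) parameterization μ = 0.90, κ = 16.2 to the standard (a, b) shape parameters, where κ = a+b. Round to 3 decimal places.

a = 14.580, b = 1.620

a = μκ = 0.90×16.2 = 14.580 and b = (1−μ)κ = 0.10×16.2 = 1.620.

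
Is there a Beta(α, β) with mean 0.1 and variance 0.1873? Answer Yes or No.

The Beta variance bound is σ² < μ(1−μ).
Here μ(1−μ) = 0.1×0.9 = 0.09, and 0.1873 ≥ 0.09.

No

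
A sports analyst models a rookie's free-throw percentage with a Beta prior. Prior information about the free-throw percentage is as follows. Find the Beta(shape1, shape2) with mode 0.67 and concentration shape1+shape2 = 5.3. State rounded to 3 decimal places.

For shape1,shape2>1 the mode is (shape1−1)/(shape1+shape2−2), so shape1 = mode·(κ−2)+1 = 0.67×3.3+1 = 3.211.
And shape2 = (1−mode)·(κ−2)+1 = 0.33×3.3+1 = 2.089.

shape1 = 3.211, shape2 = 2.089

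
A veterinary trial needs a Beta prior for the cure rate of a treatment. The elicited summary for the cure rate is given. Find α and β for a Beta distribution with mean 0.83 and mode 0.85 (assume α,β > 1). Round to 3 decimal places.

Let s = α+β. Mean gives α = μs = 0.83s; mode gives (α−1)/(s−2) = 0.85.
Substituting: 0.83s − 1 = 0.85(s−2) = 0.85s − 1.70, so -0.02s = -0.70 and s = 35.0000.
Then α = 0.83×35.0000 = 29.050 and β = s−α = 5.950.

α = 29.050, β = 5.950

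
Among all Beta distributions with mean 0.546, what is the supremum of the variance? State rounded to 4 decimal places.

0.2479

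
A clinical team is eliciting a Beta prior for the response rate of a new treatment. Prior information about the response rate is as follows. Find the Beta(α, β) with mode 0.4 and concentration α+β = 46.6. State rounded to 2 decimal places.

α = 18.84, β = 27.76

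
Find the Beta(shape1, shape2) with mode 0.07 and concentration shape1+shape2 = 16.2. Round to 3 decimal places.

shape1 = 1.994, shape2 = 14.206

Mode = (shape1−1)/(κ−2) with κ = shape1+shape2, so shape1−1 = 0.07·14.2 = 0.994.
shape1 = 1.994; shape2 = κ − shape1 = 14.206.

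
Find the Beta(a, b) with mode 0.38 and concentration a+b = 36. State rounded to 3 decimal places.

a = 13.920, b = 22.080

Mode = (a−1)/(κ−2) with κ = a+b, so a−1 = 0.38·34 = 12.920.
a = 13.920; b = κ − a = 22.080.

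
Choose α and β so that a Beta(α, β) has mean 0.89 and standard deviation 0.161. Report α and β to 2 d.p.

First σ² = 0.025921. Setting α = μn, β = (1−μ)n with n = α+β,
μ(1−μ)/(n+1) = 0.025921 ⇒ n+1 = 0.0979/0.025921 = 3.7769 ⇒ n = 2.7769.
Hence α = 0.89×2.7769 = 2.47, β = 0.11×2.7769 = 0.31.

α = 2.47, β = 0.31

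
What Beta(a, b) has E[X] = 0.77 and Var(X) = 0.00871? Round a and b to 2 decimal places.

a = 14.89, b = 4.45

By moment matching, a+b = μ(1−μ)/σ² − 1 = (0.77·0.23)/0.00871 − 1 = 20.3330 − 1 = 19.3330.
Since a/(a+b) = μ, a = 0.77·19.3330 = 14.89 and b = 0.23·19.3330 = 4.45.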